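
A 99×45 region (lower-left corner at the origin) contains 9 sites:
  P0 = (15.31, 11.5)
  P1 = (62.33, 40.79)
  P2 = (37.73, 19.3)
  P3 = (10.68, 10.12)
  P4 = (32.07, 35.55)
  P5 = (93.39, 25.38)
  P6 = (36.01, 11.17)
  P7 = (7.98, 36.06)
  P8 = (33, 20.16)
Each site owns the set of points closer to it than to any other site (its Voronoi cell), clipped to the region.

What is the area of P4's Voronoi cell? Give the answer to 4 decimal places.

Area of P4's cell: 448.1241

1. box [0,99]×[0,45]: [(0, 0) (99, 0) (99, 45) (0, 45)]
2. ⊥bis P4·P0 via (23.69,23.525): [(0, 40.0341) (57.4475, 0) (99, 0) (99, 45) (0, 45)]  |A|=3305.0692
3. ⊥bis P4·P1 via (47.2,38.17): [(0, 40.0341) (53.3105, 2.883) (46.0173, 45) (0, 45)]  |A|=1101.4211
4. ⊥bis P4·P2 via (34.9,27.425): [(0, 40.0341) (23.6943, 23.522) (48.2552, 32.0767) (46.0173, 45) (0, 45)]  |A|=721.2872
5. ⊥bis P4·P3 via (21.375,22.835): [(0, 40.8142) (5.4078, 36.2655) (23.6943, 23.522) (48.2552, 32.0767) (46.0173, 45) (0, 45)]  |A|=719.1779
6. ⊥bis P4·P5 via (62.73,30.465): [(0, 40.8142) (5.4078, 36.2655) (23.6943, 23.522) (48.2552, 32.0767) (46.0173, 45) (0, 45)]  |A|=719.1779
7. ⊥bis P4·P6 via (34.04,23.36): [(0, 40.8142) (5.4078, 36.2655) (23.6943, 23.522) (48.2552, 32.0767) (46.0173, 45) (0, 45)]  |A|=719.1779
8. ⊥bis P4·P7 via (20.025,35.805): [(19.8221, 26.2205) (23.6943, 23.522) (48.2552, 32.0767) (46.0173, 45) (20.2197, 45)]  |A|=482.2123
9. ⊥bis P4·P8 via (32.535,27.855): [(19.8405, 27.0879) (36.8901, 28.1182) (48.2552, 32.0767) (46.0173, 45) (20.2197, 45)]  |A|=448.1241
10. canonical 5-gon: [(19.8405, 27.0879) (36.8901, 28.1182) (48.2552, 32.0767) (46.0173, 45) (20.2197, 45)]
11. shoelace: 448.1241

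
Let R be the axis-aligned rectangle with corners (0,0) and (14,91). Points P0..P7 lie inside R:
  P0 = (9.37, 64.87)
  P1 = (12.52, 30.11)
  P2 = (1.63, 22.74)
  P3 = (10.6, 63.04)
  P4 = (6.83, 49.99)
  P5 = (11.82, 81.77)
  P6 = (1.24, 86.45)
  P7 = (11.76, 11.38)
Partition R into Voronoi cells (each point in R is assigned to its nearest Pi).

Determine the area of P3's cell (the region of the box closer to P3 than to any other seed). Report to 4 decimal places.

Area of P3's cell: 70.8004

1. box [0,14]×[0,91]: [(0, 0) (14, 0) (14, 91) (0, 91)]
2. ⊥bis P3·P0 via (9.985,63.955): [(0, 57.2438) (0, 0) (14, 0) (14, 66.6536)]  |A|=867.2816
3. ⊥bis P3·P1 via (11.56,46.575): [(0, 57.2438) (0, 45.901) (14, 46.7173) (14, 66.6536)]  |A|=218.9539
4. ⊥bis P3·P2 via (6.115,42.89): [(0, 57.2438) (0, 45.901) (14, 46.7173) (14, 66.6536)]  |A|=218.9539
5. ⊥bis P3·P4 via (8.715,56.515): [(1.8615, 58.4949) (14, 54.9882) (14, 66.6536)]  |A|=70.8004
6. ⊥bis P3·P5 via (11.21,72.405): [(1.8615, 58.4949) (14, 54.9882) (14, 66.6536)]  |A|=70.8004
7. ⊥bis P3·P6 via (5.92,74.745): [(1.8615, 58.4949) (14, 54.9882) (14, 66.6536)]  |A|=70.8004
8. ⊥bis P3·P7 via (11.18,37.21): [(1.8615, 58.4949) (14, 54.9882) (14, 66.6536)]  |A|=70.8004
9. canonical 3-gon: [(1.8615, 58.4949) (14, 54.9882) (14, 66.6536)]
10. shoelace: 70.8004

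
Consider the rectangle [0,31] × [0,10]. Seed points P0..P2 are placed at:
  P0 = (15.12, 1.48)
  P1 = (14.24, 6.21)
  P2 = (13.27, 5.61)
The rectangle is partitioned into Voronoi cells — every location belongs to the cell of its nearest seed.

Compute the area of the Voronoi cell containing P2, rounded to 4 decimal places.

1. box [0,31]×[0,10]: [(0, 0) (31, 0) (31, 10) (0, 10)]
2. ⊥bis P2·P0 via (14.195,3.545): [(0, 0) (6.281, 0) (28.6054, 10) (0, 10)]  |A|=174.4319
3. ⊥bis P2·P1 via (13.755,5.91): [(0, 0) (6.281, 0) (14.996, 3.9038) (11.2251, 10) (0, 10)]  |A|=121.455
4. canonical 5-gon: [(0, 0) (6.281, 0) (14.996, 3.9038) (11.2251, 10) (0, 10)]
5. shoelace: 121.455

Area of P2's cell: 121.4550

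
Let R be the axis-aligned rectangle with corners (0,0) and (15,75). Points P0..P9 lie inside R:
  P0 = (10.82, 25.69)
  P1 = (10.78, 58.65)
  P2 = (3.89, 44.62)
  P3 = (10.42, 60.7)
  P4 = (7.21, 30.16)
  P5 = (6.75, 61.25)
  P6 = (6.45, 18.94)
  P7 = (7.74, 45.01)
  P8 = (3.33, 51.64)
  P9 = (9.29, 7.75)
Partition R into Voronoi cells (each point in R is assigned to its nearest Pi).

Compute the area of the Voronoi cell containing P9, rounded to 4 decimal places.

Area of P9's cell: 198.7664

1. box [0,15]×[0,75]: [(0, 0) (15, 0) (15, 75) (0, 75)]
2. ⊥bis P9·P0 via (10.055,16.72): [(0, 17.5775) (0, 0) (15, 0) (15, 16.2983)]  |A|=254.0685
3. ⊥bis P9·P1 via (10.035,33.2): [(0, 17.5775) (0, 0) (15, 0) (15, 16.2983)]  |A|=254.0685
4. ⊥bis P9·P2 via (6.59,26.185): [(0, 17.5775) (0, 0) (15, 0) (15, 16.2983)]  |A|=254.0685
5. ⊥bis P9·P3 via (9.855,34.225): [(0, 17.5775) (0, 0) (15, 0) (15, 16.2983)]  |A|=254.0685
6. ⊥bis P9·P4 via (8.25,18.955): [(0, 17.5775) (0, 0) (15, 0) (15, 16.2983)]  |A|=254.0685
7. ⊥bis P9·P5 via (8.02,34.5): [(0, 17.5775) (0, 0) (15, 0) (15, 16.2983)]  |A|=254.0685
8. ⊥bis P9·P6 via (7.87,13.345): [(0, 11.3476) (0, 0) (15, 0) (15, 15.1546)]  |A|=198.7664
9. ⊥bis P9·P7 via (8.515,26.38): [(0, 11.3476) (0, 0) (15, 0) (15, 15.1546)]  |A|=198.7664
10. ⊥bis P9·P8 via (6.31,29.695): [(0, 11.3476) (0, 0) (15, 0) (15, 15.1546)]  |A|=198.7664
11. canonical 4-gon: [(0, 11.3476) (0, 0) (15, 0) (15, 15.1546)]
12. shoelace: 198.7664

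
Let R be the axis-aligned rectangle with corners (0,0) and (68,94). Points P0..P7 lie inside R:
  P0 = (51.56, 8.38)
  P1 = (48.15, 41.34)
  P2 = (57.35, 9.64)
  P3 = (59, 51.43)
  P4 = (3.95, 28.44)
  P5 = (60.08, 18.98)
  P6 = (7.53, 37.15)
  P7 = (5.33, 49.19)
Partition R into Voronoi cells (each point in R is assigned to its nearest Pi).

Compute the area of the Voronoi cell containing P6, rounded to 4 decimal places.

Area of P6's cell: 430.4310

1. box [0,68]×[0,94]: [(0, 0) (68, 0) (68, 94) (0, 94)]
2. ⊥bis P6·P0 via (29.545,22.765): [(0, 0) (14.6699, 0) (68, 81.6171) (68, 94) (0, 94)]  |A|=4215.6786
3. ⊥bis P6·P1 via (27.84,39.245): [(0, 0) (14.6699, 0) (29.5406, 22.7583) (22.192, 94) (0, 94)]  |A|=2345.8371
4. ⊥bis P6·P2 via (32.44,23.395): [(0, 0) (14.6699, 0) (29.5406, 22.7583) (22.192, 94) (0, 94)]  |A|=2345.8371
5. ⊥bis P6·P3 via (33.265,44.29): [(0, 0) (14.6699, 0) (29.5406, 22.7583) (23.8009, 78.4017) (19.4733, 94) (0, 94)]  |A|=2324.6339
6. ⊥bis P6·P4 via (5.74,32.795): [(0, 35.1543) (29.5132, 23.0237) (23.8009, 78.4017) (19.4733, 94) (0, 94)]  |A|=1634.713
7. ⊥bis P6·P5 via (33.805,28.065): [(0, 35.1543) (29.5132, 23.0237) (23.8009, 78.4017) (19.4733, 94) (0, 94)]  |A|=1634.713
8. ⊥bis P6·P7 via (6.43,43.17): [(0, 41.9951) (0, 35.1543) (29.5132, 23.0237) (27.0465, 46.9371)]  |A|=430.431
9. canonical 4-gon: [(0, 41.9951) (0, 35.1543) (29.5132, 23.0237) (27.0465, 46.9371)]
10. shoelace: 430.431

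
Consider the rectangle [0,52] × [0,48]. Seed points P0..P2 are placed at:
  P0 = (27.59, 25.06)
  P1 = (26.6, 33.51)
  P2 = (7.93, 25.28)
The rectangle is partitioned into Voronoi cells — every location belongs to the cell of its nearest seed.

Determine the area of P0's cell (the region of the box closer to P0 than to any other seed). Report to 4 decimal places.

Area of P0's cell: 1037.4418

1. box [0,52]×[0,48]: [(0, 0) (52, 0) (52, 48) (0, 48)]
2. ⊥bis P0·P1 via (27.095,29.285): [(0, 26.1106) (0, 0) (52, 0) (52, 32.2029)]  |A|=1516.1489
3. ⊥bis P0·P2 via (17.76,25.17): [(17.7939, 28.1953) (17.4783, 0) (52, 0) (52, 32.2029)]  |A|=1037.4418
4. canonical 4-gon: [(17.7939, 28.1953) (17.4783, 0) (52, 0) (52, 32.2029)]
5. shoelace: 1037.4418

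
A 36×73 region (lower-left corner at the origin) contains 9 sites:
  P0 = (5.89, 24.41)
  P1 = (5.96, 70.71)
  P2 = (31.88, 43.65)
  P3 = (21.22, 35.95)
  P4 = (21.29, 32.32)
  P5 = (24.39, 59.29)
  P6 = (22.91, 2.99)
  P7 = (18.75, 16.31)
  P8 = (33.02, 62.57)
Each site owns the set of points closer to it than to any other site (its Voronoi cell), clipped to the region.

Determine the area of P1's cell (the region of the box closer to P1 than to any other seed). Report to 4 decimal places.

1. box [0,36]×[0,73]: [(0, 0) (36, 0) (36, 73) (0, 73)]
2. ⊥bis P1·P0 via (5.925,47.56): [(0, 47.569) (36, 47.5145) (36, 73) (0, 73)]  |A|=916.4972
3. ⊥bis P1·P2 via (18.92,57.18): [(0, 47.569) (8.8722, 47.5555) (35.4358, 73) (0, 73)]  |A|=563.6374
4. ⊥bis P1·P3 via (13.59,53.33): [(0, 47.569) (0.4656, 47.5683) (16.0096, 54.3922) (35.4358, 73) (0, 73)]  |A|=534.8552
5. ⊥bis P1·P4 via (13.625,51.515): [(0, 47.569) (0.4656, 47.5683) (16.0096, 54.3922) (35.4358, 73) (0, 73)]  |A|=534.8552
6. ⊥bis P1·P5 via (15.175,65): [(0, 47.569) (0.4656, 47.5683) (5.8339, 49.925) (20.1321, 73) (0, 73)]  |A|=307.0061
7. ⊥bis P1·P6 via (14.435,36.85): [(0, 47.569) (0.4656, 47.5683) (5.8339, 49.925) (20.1321, 73) (0, 73)]  |A|=307.0061
8. ⊥bis P1·P7 via (12.355,43.51): [(0, 47.569) (0.4656, 47.5683) (5.8339, 49.925) (20.1321, 73) (0, 73)]  |A|=307.0061
9. ⊥bis P1·P8 via (19.49,66.64): [(0, 47.569) (0.4656, 47.5683) (5.8339, 49.925) (20.1321, 73) (0, 73)]  |A|=307.0061
10. canonical 5-gon: [(0, 47.569) (0.4656, 47.5683) (5.8339, 49.925) (20.1321, 73) (0, 73)]
11. shoelace: 307.0061

Area of P1's cell: 307.0061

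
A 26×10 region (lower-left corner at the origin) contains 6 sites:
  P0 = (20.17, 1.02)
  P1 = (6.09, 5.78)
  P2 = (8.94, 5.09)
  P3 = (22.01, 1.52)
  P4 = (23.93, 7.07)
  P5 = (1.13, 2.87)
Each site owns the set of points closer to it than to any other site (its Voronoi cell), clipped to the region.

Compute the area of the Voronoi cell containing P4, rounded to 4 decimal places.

Area of P4's cell: 47.8931

1. box [0,26]×[0,10]: [(0, 0) (26, 0) (26, 10) (0, 10)]
2. ⊥bis P4·P0 via (22.05,4.045): [(26, 1.5901) (26, 10) (12.4682, 10)]  |A|=56.9006
3. ⊥bis P4·P1 via (15.01,6.425): [(14.8589, 8.5142) (26, 1.5901) (26, 10) (14.7515, 10)]  |A|=55.2042
4. ⊥bis P4·P2 via (16.435,6.08): [(16.2257, 7.6647) (26, 1.5901) (26, 10) (15.9172, 10)]  |A|=52.8734
5. ⊥bis P4·P3 via (22.97,4.295): [(16.2257, 7.6647) (19.9876, 5.3267) (26, 3.2468) (26, 10) (15.9172, 10)]  |A|=47.8931
6. ⊥bis P4·P5 via (12.53,4.97): [(16.2257, 7.6647) (19.9876, 5.3267) (26, 3.2468) (26, 10) (15.9172, 10)]  |A|=47.8931
7. canonical 5-gon: [(16.2257, 7.6647) (19.9876, 5.3267) (26, 3.2468) (26, 10) (15.9172, 10)]
8. shoelace: 47.8931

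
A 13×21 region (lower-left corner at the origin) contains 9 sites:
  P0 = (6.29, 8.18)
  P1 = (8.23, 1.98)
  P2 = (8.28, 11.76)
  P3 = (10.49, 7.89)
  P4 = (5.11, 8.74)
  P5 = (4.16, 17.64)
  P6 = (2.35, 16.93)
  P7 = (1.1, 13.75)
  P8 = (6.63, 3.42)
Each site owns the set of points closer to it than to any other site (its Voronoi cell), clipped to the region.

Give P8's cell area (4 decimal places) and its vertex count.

Area of P8's cell: 39.9160 (6 vertices)

1. box [0,13]×[0,21]: [(0, 0) (13, 0) (13, 21) (0, 21)]
2. ⊥bis P8·P0 via (6.46,5.8): [(0, 5.3386) (0, 0) (13, 0) (13, 6.2671)]  |A|=75.4371
3. ⊥bis P8·P1 via (7.43,2.7): [(10.4783, 6.087) (0, 5.3386) (0, 0) (5, 0)]  |A|=43.1872
4. ⊥bis P8·P2 via (7.455,7.59): [(10.4783, 6.087) (0, 5.3386) (0, 0) (5, 0)]  |A|=43.1872
5. ⊥bis P8·P3 via (8.56,5.655): [(9.4206, 4.9118) (8.2445, 5.9275) (0, 5.3386) (0, 0) (5, 0)]  |A|=41.959
6. ⊥bis P8·P4 via (5.87,6.08): [(9.4206, 4.9118) (8.2445, 5.9275) (4.3667, 5.6505) (0, 4.4029) (0, 0) (5, 0)]  |A|=39.916
7. ⊥bis P8·P5 via (5.395,10.53): [(9.4206, 4.9118) (8.2445, 5.9275) (4.3667, 5.6505) (0, 4.4029) (0, 0) (5, 0)]  |A|=39.916
8. ⊥bis P8·P6 via (4.49,10.175): [(9.4206, 4.9118) (8.2445, 5.9275) (4.3667, 5.6505) (0, 4.4029) (0, 0) (5, 0)]  |A|=39.916
9. ⊥bis P8·P7 via (3.865,8.585): [(9.4206, 4.9118) (8.2445, 5.9275) (4.3667, 5.6505) (0, 4.4029) (0, 0) (5, 0)]  |A|=39.916
10. canonical 6-gon: [(9.4206, 4.9118) (8.2445, 5.9275) (4.3667, 5.6505) (0, 4.4029) (0, 0) (5, 0)]
11. shoelace: 39.916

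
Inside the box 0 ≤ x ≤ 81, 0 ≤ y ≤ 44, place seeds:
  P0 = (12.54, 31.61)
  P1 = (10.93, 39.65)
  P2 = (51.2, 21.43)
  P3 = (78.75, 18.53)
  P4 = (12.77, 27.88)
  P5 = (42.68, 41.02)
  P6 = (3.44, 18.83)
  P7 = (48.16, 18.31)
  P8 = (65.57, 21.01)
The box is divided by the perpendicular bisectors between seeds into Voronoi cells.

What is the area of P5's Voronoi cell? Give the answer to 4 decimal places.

Area of P5's cell: 444.4854

1. box [0,81]×[0,44]: [(0, 0) (81, 0) (81, 44) (0, 44)]
2. ⊥bis P5·P0 via (27.61,36.315): [(38.9479, 0) (81, 0) (81, 44) (25.2107, 44)]  |A|=2152.5116
3. ⊥bis P5·P1 via (26.805,40.335): [(26.8772, 38.6622) (38.9479, 0) (81, 0) (81, 44) (26.6469, 44)]  |A|=2148.6786
4. ⊥bis P5·P2 via (46.94,31.225): [(26.8772, 38.6622) (31.3201, 24.4317) (76.3135, 44) (26.6469, 44)]  |A|=496.1659
5. ⊥bis P5·P3 via (60.715,29.775): [(26.8772, 38.6622) (31.3201, 24.4317) (67.0807, 39.9845) (69.5844, 44) (26.6469, 44)]  |A|=482.6556
6. ⊥bis P5·P4 via (27.725,34.45): [(26.8772, 38.6622) (29.34, 30.7738) (31.9969, 24.726) (67.0807, 39.9845) (69.5844, 44) (26.6469, 44)]  |A|=480.2179
7. ⊥bis P5·P6 via (23.06,29.925): [(26.8772, 38.6622) (29.34, 30.7738) (31.9969, 24.726) (67.0807, 39.9845) (69.5844, 44) (26.6469, 44)]  |A|=480.2179
8. ⊥bis P5·P7 via (45.42,29.665): [(26.8772, 38.6622) (29.34, 30.7738) (31.3217, 26.263) (40.7771, 28.5446) (67.0807, 39.9845) (69.5844, 44) (26.6469, 44)]  |A|=472.1811
9. ⊥bis P5·P8 via (54.125,31.015): [(26.8772, 38.6622) (29.34, 30.7738) (31.3217, 26.263) (40.7771, 28.5446) (58.8285, 36.3955) (65.4762, 44) (26.6469, 44)]  |A|=444.4854
10. canonical 7-gon: [(26.8772, 38.6622) (29.34, 30.7738) (31.3217, 26.263) (40.7771, 28.5446) (58.8285, 36.3955) (65.4762, 44) (26.6469, 44)]
11. shoelace: 444.4854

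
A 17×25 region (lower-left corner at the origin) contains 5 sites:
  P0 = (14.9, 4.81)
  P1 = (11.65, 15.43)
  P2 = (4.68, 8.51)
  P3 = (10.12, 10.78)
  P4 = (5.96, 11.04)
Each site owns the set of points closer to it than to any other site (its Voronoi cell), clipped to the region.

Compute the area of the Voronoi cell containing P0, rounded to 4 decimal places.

Area of P0's cell: 69.0457

1. box [0,17]×[0,25]: [(0, 0) (17, 0) (17, 25) (0, 25)]
2. ⊥bis P0·P1 via (13.275,10.12): [(0, 6.0575) (0, 0) (17, 0) (17, 11.2599)]  |A|=147.1983
3. ⊥bis P0·P2 via (9.79,6.66): [(10.7645, 9.3517) (7.3788, 0) (17, 0) (17, 11.2599)]  |A|=80.0929
4. ⊥bis P0·P3 via (12.51,7.795): [(16.7371, 11.1795) (9.2584, 5.1915) (7.3788, 0) (17, 0) (17, 11.2599)]  |A|=69.0457
5. ⊥bis P0·P4 via (10.43,7.925): [(16.7371, 11.1795) (9.2584, 5.1915) (7.3788, 0) (17, 0) (17, 11.2599)]  |A|=69.0457
6. canonical 5-gon: [(16.7371, 11.1795) (9.2584, 5.1915) (7.3788, 0) (17, 0) (17, 11.2599)]
7. shoelace: 69.0457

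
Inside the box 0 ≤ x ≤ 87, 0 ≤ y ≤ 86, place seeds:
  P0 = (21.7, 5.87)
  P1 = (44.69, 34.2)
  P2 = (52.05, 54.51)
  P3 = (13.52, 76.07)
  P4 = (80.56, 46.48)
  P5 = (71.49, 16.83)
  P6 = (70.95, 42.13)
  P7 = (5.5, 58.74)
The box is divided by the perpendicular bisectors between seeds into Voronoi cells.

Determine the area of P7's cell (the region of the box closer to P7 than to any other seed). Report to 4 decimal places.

Area of P7's cell: 845.4991

1. box [0,87]×[0,86]: [(0, 0) (87, 0) (87, 86) (0, 86)]
2. ⊥bis P7·P0 via (13.6,32.305): [(0, 28.1378) (87, 54.7956) (87, 86) (0, 86)]  |A|=3874.3956
3. ⊥bis P7·P1 via (25.095,46.47): [(0, 28.1378) (16.8484, 33.3004) (49.8479, 86) (0, 86)]  |A|=1800.927
4. ⊥bis P7·P2 via (28.775,56.625): [(0, 28.1378) (16.8484, 33.3004) (28.3203, 51.6207) (31.4443, 86) (0, 86)]  |A|=1484.5755
5. ⊥bis P7·P3 via (9.51,67.405): [(0, 71.8061) (0, 28.1378) (16.8484, 33.3004) (28.3203, 51.6207) (28.9376, 58.4143)]  |A|=845.4991
6. ⊥bis P7·P4 via (43.03,52.61): [(0, 71.8061) (0, 28.1378) (16.8484, 33.3004) (28.3203, 51.6207) (28.9376, 58.4143)]  |A|=845.4991
7. ⊥bis P7·P5 via (38.495,37.785): [(0, 71.8061) (0, 28.1378) (16.8484, 33.3004) (28.3203, 51.6207) (28.9376, 58.4143)]  |A|=845.4991
8. ⊥bis P7·P6 via (38.225,50.435): [(0, 71.8061) (0, 28.1378) (16.8484, 33.3004) (28.3203, 51.6207) (28.9376, 58.4143)]  |A|=845.4991
9. canonical 5-gon: [(0, 71.8061) (0, 28.1378) (16.8484, 33.3004) (28.3203, 51.6207) (28.9376, 58.4143)]
10. shoelace: 845.4991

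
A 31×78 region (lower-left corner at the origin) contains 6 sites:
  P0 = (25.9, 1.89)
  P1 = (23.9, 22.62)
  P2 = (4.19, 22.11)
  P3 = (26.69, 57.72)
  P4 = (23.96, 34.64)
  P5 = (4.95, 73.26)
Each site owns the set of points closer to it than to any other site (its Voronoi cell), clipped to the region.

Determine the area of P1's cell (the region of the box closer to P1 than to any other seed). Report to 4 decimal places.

Area of P1's cell: 280.5557

1. box [0,31]×[0,78]: [(0, 0) (31, 0) (31, 78) (0, 78)]
2. ⊥bis P1·P0 via (24.9,12.255): [(0, 9.8527) (31, 12.8435) (31, 78) (0, 78)]  |A|=2066.2088
3. ⊥bis P1·P2 via (14.045,22.365): [(14.333, 11.2355) (31, 12.8435) (31, 78) (12.6054, 78)]  |A|=1157.0342
4. ⊥bis P1·P3 via (25.295,40.17): [(13.5602, 41.1028) (14.333, 11.2355) (31, 12.8435) (31, 39.7165)]  |A|=483.851
5. ⊥bis P1·P4 via (23.93,28.63): [(13.8816, 28.6802) (14.333, 11.2355) (31, 12.8435) (31, 28.5947)]  |A|=280.5557
6. ⊥bis P1·P5 via (14.425,47.94): [(13.8816, 28.6802) (14.333, 11.2355) (31, 12.8435) (31, 28.5947)]  |A|=280.5557
7. canonical 4-gon: [(13.8816, 28.6802) (14.333, 11.2355) (31, 12.8435) (31, 28.5947)]
8. shoelace: 280.5557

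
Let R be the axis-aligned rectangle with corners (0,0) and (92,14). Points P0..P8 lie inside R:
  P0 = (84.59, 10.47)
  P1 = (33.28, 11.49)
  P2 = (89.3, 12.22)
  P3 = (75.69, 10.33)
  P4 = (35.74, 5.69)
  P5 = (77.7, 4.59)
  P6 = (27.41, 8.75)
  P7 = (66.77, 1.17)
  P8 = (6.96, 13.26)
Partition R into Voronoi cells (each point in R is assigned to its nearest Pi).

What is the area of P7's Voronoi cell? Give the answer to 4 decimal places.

Area of P7's cell: 243.2025

1. box [0,92]×[0,14]: [(0, 0) (92, 0) (92, 14) (0, 14)]
2. ⊥bis P7·P0 via (75.68,5.82): [(0, 0) (78.7174, 0) (71.411, 14) (0, 14)]  |A|=1050.8985
3. ⊥bis P7·P1 via (50.025,6.33): [(48.0744, 0) (78.7174, 0) (71.411, 14) (52.3885, 14)]  |A|=347.658
4. ⊥bis P7·P2 via (78.035,6.695): [(48.0744, 0) (78.7174, 0) (71.411, 14) (52.3885, 14)]  |A|=347.658
5. ⊥bis P7·P3 via (71.23,5.75): [(48.0744, 0) (77.1347, 0) (62.758, 14) (52.3885, 14)]  |A|=276.0087
6. ⊥bis P7·P4 via (51.255,3.43): [(50.7554, 0) (77.1347, 0) (62.758, 14) (52.7947, 14)]  |A|=254.3988
7. ⊥bis P7·P5 via (72.235,2.88): [(50.7554, 0) (73.1362, 0) (71.3839, 5.6002) (62.758, 14) (52.7947, 14)]  |A|=243.2025
8. ⊥bis P7·P6 via (47.09,4.96): [(50.7554, 0) (73.1362, 0) (71.3839, 5.6002) (62.758, 14) (52.7947, 14)]  |A|=243.2025
9. ⊥bis P7·P8 via (36.865,7.215): [(50.7554, 0) (73.1362, 0) (71.3839, 5.6002) (62.758, 14) (52.7947, 14)]  |A|=243.2025
10. canonical 5-gon: [(50.7554, 0) (73.1362, 0) (71.3839, 5.6002) (62.758, 14) (52.7947, 14)]
11. shoelace: 243.2025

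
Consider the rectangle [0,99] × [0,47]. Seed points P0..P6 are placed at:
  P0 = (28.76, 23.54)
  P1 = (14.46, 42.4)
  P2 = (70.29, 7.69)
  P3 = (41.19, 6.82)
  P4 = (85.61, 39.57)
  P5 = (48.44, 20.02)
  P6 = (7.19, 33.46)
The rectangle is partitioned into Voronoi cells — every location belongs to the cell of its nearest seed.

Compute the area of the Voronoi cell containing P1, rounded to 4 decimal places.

Area of P1's cell: 320.8365

1. box [0,99]×[0,47]: [(0, 0) (99, 0) (99, 47) (0, 47)]
2. ⊥bis P1·P0 via (21.61,32.97): [(0, 16.5849) (40.1139, 47) (0, 47)]  |A|=610.0342
3. ⊥bis P1·P2 via (42.375,25.045): [(0, 16.5849) (40.1139, 47) (0, 47)]  |A|=610.0342
4. ⊥bis P1·P3 via (27.825,24.61): [(0, 16.5849) (40.1139, 47) (0, 47)]  |A|=610.0342
5. ⊥bis P1·P4 via (50.035,40.985): [(0, 16.5849) (40.1139, 47) (0, 47)]  |A|=610.0342
6. ⊥bis P1·P5 via (31.45,31.21): [(0, 16.5849) (40.1139, 47) (0, 47)]  |A|=610.0342
7. ⊥bis P1·P6 via (10.825,37.93): [(0, 46.7329) (19.1852, 31.1315) (40.1139, 47) (0, 47)]  |A|=320.8365
8. canonical 4-gon: [(0, 46.7329) (19.1852, 31.1315) (40.1139, 47) (0, 47)]
9. shoelace: 320.8365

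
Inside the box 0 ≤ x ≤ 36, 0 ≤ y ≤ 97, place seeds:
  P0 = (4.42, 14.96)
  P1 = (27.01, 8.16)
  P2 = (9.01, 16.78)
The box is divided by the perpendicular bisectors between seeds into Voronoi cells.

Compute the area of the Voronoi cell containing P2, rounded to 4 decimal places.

Area of P2's cell: 2679.7013

1. box [0,36]×[0,97]: [(0, 0) (36, 0) (36, 97) (0, 97)]
2. ⊥bis P2·P0 via (6.715,15.87): [(0, 32.8051) (13.0077, 0) (36, 0) (36, 97) (0, 97)]  |A|=3278.641
3. ⊥bis P2·P1 via (18.01,12.47): [(0, 32.8051) (12.5686, 1.1074) (36, 50.0361) (36, 97) (0, 97)]  |A|=2679.7013
4. canonical 5-gon: [(0, 32.8051) (12.5686, 1.1074) (36, 50.0361) (36, 97) (0, 97)]
5. shoelace: 2679.7013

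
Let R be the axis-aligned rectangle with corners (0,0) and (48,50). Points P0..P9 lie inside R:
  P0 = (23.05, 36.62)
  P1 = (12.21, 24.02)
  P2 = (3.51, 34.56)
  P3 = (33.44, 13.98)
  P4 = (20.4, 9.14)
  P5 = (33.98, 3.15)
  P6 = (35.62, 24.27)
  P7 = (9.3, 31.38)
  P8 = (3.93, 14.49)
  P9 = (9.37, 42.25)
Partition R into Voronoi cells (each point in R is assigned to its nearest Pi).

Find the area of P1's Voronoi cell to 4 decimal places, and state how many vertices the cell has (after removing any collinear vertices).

Area of P1's cell: 189.5175 (6 vertices)

1. box [0,48]×[0,50]: [(0, 0) (48, 0) (48, 50) (0, 50)]
2. ⊥bis P1·P0 via (17.63,30.32): [(0, 45.4874) (0, 0) (48, 0) (48, 4.1922)]  |A|=1192.3093
3. ⊥bis P1·P2 via (7.86,29.29): [(13.4571, 33.91) (0, 22.8021) (0, 0) (48, 0) (48, 4.1922)]  |A|=1039.6703
4. ⊥bis P1·P3 via (22.825,19): [(25.1278, 23.8695) (13.4571, 33.91) (0, 22.8021) (0, 0) (13.8396, 0)]  |A|=584.0332
5. ⊥bis P1·P4 via (16.305,16.58): [(23.5721, 20.5799) (25.1278, 23.8695) (13.4571, 33.91) (0, 22.8021) (0, 7.6057)]  |A|=351.9837
6. ⊥bis P1·P5 via (23.095,13.585): [(23.5721, 20.5799) (25.1278, 23.8695) (13.4571, 33.91) (0, 22.8021) (0, 7.6057)]  |A|=351.9837
7. ⊥bis P1·P6 via (23.915,24.145): [(23.5721, 20.5799) (23.9447, 21.3676) (23.9067, 24.92) (13.4571, 33.91) (0, 22.8021) (0, 7.6057)]  |A|=349.8346
8. ⊥bis P1·P7 via (10.755,27.7): [(23.5721, 20.5799) (23.9447, 21.3676) (23.9067, 24.92) (17.5518, 30.3873) (1.5011, 24.0412) (0, 22.8021) (0, 7.6057)]  |A|=308.5712
9. ⊥bis P1·P8 via (8.07,19.255): [(13.1485, 14.8426) (23.5721, 20.5799) (23.9447, 21.3676) (23.9067, 24.92) (17.5518, 30.3873) (2.2297, 24.3293)]  |A|=189.5175
10. ⊥bis P1·P9 via (10.79,33.135): [(13.1485, 14.8426) (23.5721, 20.5799) (23.9447, 21.3676) (23.9067, 24.92) (17.5518, 30.3873) (2.2297, 24.3293)]  |A|=189.5175
11. canonical 6-gon: [(13.1485, 14.8426) (23.5721, 20.5799) (23.9447, 21.3676) (23.9067, 24.92) (17.5518, 30.3873) (2.2297, 24.3293)]
12. shoelace: 189.5175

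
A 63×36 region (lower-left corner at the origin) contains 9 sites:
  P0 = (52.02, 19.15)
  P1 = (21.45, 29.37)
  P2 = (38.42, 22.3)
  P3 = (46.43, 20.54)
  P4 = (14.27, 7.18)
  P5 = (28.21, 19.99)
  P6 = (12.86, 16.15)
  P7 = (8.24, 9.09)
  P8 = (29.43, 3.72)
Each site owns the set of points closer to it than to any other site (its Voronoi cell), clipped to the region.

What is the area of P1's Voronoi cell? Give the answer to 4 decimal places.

Area of P1's cell: 302.8944

1. box [0,63]×[0,36]: [(0, 0) (63, 0) (63, 36) (0, 36)]
2. ⊥bis P1·P0 via (36.735,24.26): [(0, 0) (28.6245, 0) (40.6599, 36) (0, 36)]  |A|=1247.1188
3. ⊥bis P1·P2 via (29.935,25.835): [(0, 0) (19.1717, 0) (34.1699, 36) (0, 36)]  |A|=960.1489
4. ⊥bis P1·P3 via (33.94,24.955): [(0, 0) (19.1717, 0) (34.1699, 36) (0, 36)]  |A|=960.1489
5. ⊥bis P1·P4 via (17.86,18.275): [(0, 24.0539) (25.7251, 15.7301) (34.1699, 36) (0, 36)]  |A|=499.9674
6. ⊥bis P1·P5 via (24.83,24.68): [(0, 24.0539) (16.5367, 18.7032) (31.4378, 29.4421) (34.1699, 36) (0, 36)]  |A|=428.4795
7. ⊥bis P1·P6 via (17.155,22.76): [(0, 33.9069) (19.7901, 21.0478) (31.4378, 29.4421) (34.1699, 36) (0, 36)]  |A|=302.8944
8. ⊥bis P1·P7 via (14.845,19.23): [(0, 33.9069) (19.7901, 21.0478) (31.4378, 29.4421) (34.1699, 36) (0, 36)]  |A|=302.8944
9. ⊥bis P1·P8 via (25.44,16.545): [(0, 33.9069) (19.7901, 21.0478) (31.4378, 29.4421) (34.1699, 36) (0, 36)]  |A|=302.8944
10. canonical 5-gon: [(0, 33.9069) (19.7901, 21.0478) (31.4378, 29.4421) (34.1699, 36) (0, 36)]
11. shoelace: 302.8944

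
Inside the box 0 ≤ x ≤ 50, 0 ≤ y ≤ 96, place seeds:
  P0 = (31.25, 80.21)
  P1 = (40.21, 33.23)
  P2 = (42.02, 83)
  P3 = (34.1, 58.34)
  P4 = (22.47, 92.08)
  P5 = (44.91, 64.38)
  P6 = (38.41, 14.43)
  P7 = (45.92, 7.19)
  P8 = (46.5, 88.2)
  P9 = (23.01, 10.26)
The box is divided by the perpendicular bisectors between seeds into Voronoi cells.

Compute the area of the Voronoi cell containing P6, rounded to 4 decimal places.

1. box [0,50]×[0,96]: [(0, 0) (50, 0) (50, 96) (0, 96)]
2. ⊥bis P6·P0 via (34.83,47.32): [(0, 43.5288) (0, 0) (50, 0) (50, 48.9712)]  |A|=2312.5014
3. ⊥bis P6·P1 via (39.31,23.83): [(0, 27.5937) (0, 0) (50, 0) (50, 22.8065)]  |A|=1260.0053
4. ⊥bis P6·P2 via (40.215,48.715): [(0, 27.5937) (0, 0) (50, 0) (50, 22.8065)]  |A|=1260.0053
5. ⊥bis P6·P3 via (36.255,36.385): [(0, 27.5937) (0, 0) (50, 0) (50, 22.8065)]  |A|=1260.0053
6. ⊥bis P6·P4 via (30.44,53.255): [(0, 27.5937) (0, 0) (50, 0) (50, 22.8065)]  |A|=1260.0053
7. ⊥bis P6·P5 via (41.66,39.405): [(0, 27.5937) (0, 0) (50, 0) (50, 22.8065)]  |A|=1260.0053
8. ⊥bis P6·P7 via (42.165,10.81): [(0, 27.5937) (0, 0) (31.7436, 0) (50, 18.9372) (50, 22.8065)]  |A|=1087.1433
9. ⊥bis P6·P8 via (42.455,51.315): [(0, 27.5937) (0, 0) (31.7436, 0) (50, 18.9372) (50, 22.8065)]  |A|=1087.1433
10. ⊥bis P6·P9 via (30.71,12.345): [(27.2884, 24.981) (33.5464, 1.87) (50, 18.9372) (50, 22.8065)]  |A|=287.4714
11. canonical 4-gon: [(27.2884, 24.981) (33.5464, 1.87) (50, 18.9372) (50, 22.8065)]
12. shoelace: 287.4714

Area of P6's cell: 287.4714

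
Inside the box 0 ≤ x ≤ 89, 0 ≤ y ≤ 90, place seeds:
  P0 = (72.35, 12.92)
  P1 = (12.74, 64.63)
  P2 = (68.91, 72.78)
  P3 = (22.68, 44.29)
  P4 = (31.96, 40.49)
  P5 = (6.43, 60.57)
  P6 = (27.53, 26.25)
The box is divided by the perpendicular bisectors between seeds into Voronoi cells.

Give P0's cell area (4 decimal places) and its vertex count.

Area of P0's cell: 1606.5200 (5 vertices)

1. box [0,89]×[0,90]: [(0, 0) (89, 0) (89, 90) (0, 90)]
2. ⊥bis P0·P1 via (42.545,38.775): [(8.9088, 0) (89, 0) (89, 90) (86.9812, 90)]  |A|=3694.9489
3. ⊥bis P0·P2 via (70.63,42.85): [(44.7919, 41.3651) (8.9088, 0) (89, 0) (89, 43.9057)]  |A|=2626.9864
4. ⊥bis P0·P3 via (47.515,28.605): [(55.98, 42.0081) (29.449, 0) (89, 0) (89, 43.9057)]  |A|=1975.6958
5. ⊥bis P0·P4 via (52.155,26.705): [(62.8711, 42.4041) (33.9263, 0) (89, 0) (89, 43.9057)]  |A|=1741.2784
6. ⊥bis P0·P5 via (39.39,36.745): [(62.8711, 42.4041) (33.9263, 0) (89, 0) (89, 43.9057)]  |A|=1741.2784
7. ⊥bis P0·P6 via (49.94,19.585): [(62.8711, 42.4041) (51.9823, 26.4521) (44.1152, 0) (89, 0) (89, 43.9057)]  |A|=1606.52
8. canonical 5-gon: [(62.8711, 42.4041) (51.9823, 26.4521) (44.1152, 0) (89, 0) (89, 43.9057)]
9. shoelace: 1606.52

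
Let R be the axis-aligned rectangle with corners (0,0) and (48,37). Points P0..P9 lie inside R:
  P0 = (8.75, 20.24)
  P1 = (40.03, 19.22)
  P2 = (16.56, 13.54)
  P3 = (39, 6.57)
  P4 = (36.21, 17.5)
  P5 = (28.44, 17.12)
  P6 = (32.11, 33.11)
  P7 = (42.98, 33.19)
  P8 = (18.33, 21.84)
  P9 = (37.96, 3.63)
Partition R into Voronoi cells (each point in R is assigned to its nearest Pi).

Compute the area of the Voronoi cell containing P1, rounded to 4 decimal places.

1. box [0,48]×[0,37]: [(0, 0) (48, 0) (48, 37) (0, 37)]
2. ⊥bis P1·P0 via (24.39,19.73): [(23.7466, 0) (48, 0) (48, 37) (24.9532, 37)]  |A|=875.054
3. ⊥bis P1·P2 via (28.295,16.38): [(24.7574, 30.9974) (32.2591, 0) (48, 0) (48, 37) (24.9532, 37)]  |A|=743.121
4. ⊥bis P1·P3 via (39.515,12.895): [(24.7574, 30.9974) (28.9298, 13.7569) (48, 12.2041) (48, 37) (24.9532, 37)]  |A|=518.481
5. ⊥bis P1·P4 via (38.12,18.36): [(40.6212, 12.8049) (48, 12.2041) (48, 37) (29.7271, 37)]  |A|=312.5383
6. ⊥bis P1·P5 via (34.235,18.17): [(31.5613, 32.9265) (40.6212, 12.8049) (48, 12.2041) (48, 37) (30.8232, 37)]  |A|=310.3059
7. ⊥bis P1·P6 via (36.07,26.165): [(34.9048, 25.5006) (40.6212, 12.8049) (48, 12.2041) (48, 32.9674)]  |A|=181.0714
8. ⊥bis P1·P7 via (41.505,26.205): [(37.59, 27.0317) (34.9048, 25.5006) (40.6212, 12.8049) (48, 12.2041) (48, 24.8335)]  |A|=138.7343
9. ⊥bis P1·P8 via (29.18,20.53): [(37.59, 27.0317) (34.9048, 25.5006) (40.6212, 12.8049) (48, 12.2041) (48, 24.8335)]  |A|=138.7343
10. ⊥bis P1·P9 via (38.995,11.425): [(37.59, 27.0317) (34.9048, 25.5006) (40.6212, 12.8049) (48, 12.2041) (48, 24.8335)]  |A|=138.7343
11. canonical 5-gon: [(37.59, 27.0317) (34.9048, 25.5006) (40.6212, 12.8049) (48, 12.2041) (48, 24.8335)]
12. shoelace: 138.7343

Area of P1's cell: 138.7343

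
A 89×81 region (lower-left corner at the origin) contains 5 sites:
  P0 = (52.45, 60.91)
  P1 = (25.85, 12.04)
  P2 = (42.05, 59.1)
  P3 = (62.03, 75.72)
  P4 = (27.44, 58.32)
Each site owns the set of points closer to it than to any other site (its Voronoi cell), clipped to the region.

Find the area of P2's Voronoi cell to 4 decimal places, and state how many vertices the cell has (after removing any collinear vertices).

Area of P2's cell: 630.1365 (5 vertices)

1. box [0,89]×[0,81]: [(0, 0) (89, 0) (89, 81) (0, 81)]
2. ⊥bis P2·P0 via (47.25,60.005): [(0, 0) (57.6932, 0) (43.5961, 81) (0, 81)]  |A|=4102.2142
3. ⊥bis P2·P1 via (33.95,35.57): [(0, 47.257) (52.6212, 29.1426) (43.5961, 81) (0, 81)]  |A|=2018.1891
4. ⊥bis P2·P3 via (52.04,67.41): [(0, 47.257) (52.6212, 29.1426) (44.3529, 76.6511) (40.7354, 81) (0, 81)]  |A|=2011.9688
5. ⊥bis P2·P4 via (34.745,58.71): [(36.0184, 34.858) (52.6212, 29.1426) (44.3529, 76.6511) (40.7354, 81) (33.555, 81)]  |A|=630.1365
6. canonical 5-gon: [(36.0184, 34.858) (52.6212, 29.1426) (44.3529, 76.6511) (40.7354, 81) (33.555, 81)]
7. shoelace: 630.1365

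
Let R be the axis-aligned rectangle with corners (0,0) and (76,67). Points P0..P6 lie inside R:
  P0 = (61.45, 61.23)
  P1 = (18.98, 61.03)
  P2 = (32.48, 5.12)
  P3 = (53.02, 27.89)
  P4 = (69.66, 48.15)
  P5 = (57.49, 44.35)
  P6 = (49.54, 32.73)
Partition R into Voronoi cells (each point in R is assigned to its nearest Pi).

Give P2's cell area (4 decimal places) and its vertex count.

Area of P2's cell: 1299.3062 (5 vertices)

1. box [0,76]×[0,67]: [(0, 0) (76, 0) (76, 67) (0, 67)]
2. ⊥bis P2·P0 via (46.965,33.175): [(0, 57.4234) (0, 0) (76, 0) (76, 18.184)]  |A|=2873.0808
3. ⊥bis P2·P1 via (25.73,33.075): [(40.3305, 36.6004) (0, 26.8622) (0, 0) (76, 0) (76, 18.184)]  |A|=2256.8079
4. ⊥bis P2·P3 via (42.75,16.505): [(24.6659, 32.8181) (0, 26.8622) (0, 0) (61.0469, 0)]  |A|=1333.0109
5. ⊥bis P2·P4 via (51.07,26.635): [(24.6659, 32.8181) (0, 26.8622) (0, 0) (61.0469, 0)]  |A|=1333.0109
6. ⊥bis P2·P5 via (44.985,24.735): [(24.6659, 32.8181) (0, 26.8622) (0, 0) (61.0469, 0)]  |A|=1333.0109
7. ⊥bis P2·P6 via (41.01,18.925): [(38.0174, 20.7741) (20.2507, 31.752) (0, 26.8622) (0, 0) (61.0469, 0)]  |A|=1299.3062
8. canonical 5-gon: [(38.0174, 20.7741) (20.2507, 31.752) (0, 26.8622) (0, 0) (61.0469, 0)]
9. shoelace: 1299.3062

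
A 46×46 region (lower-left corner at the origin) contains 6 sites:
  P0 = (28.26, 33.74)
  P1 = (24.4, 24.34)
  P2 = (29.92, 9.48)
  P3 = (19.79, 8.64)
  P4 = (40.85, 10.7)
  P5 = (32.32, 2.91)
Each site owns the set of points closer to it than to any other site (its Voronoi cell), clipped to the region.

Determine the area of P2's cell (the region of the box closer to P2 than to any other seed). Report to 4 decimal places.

1. box [0,46]×[0,46]: [(0, 0) (46, 0) (46, 46) (0, 46)]
2. ⊥bis P2·P0 via (29.09,21.61): [(0, 19.6195) (0, 0) (46, 0) (46, 22.7671)]  |A|=974.8913
3. ⊥bis P2·P1 via (27.16,16.91): [(42.2336, 22.5094) (0, 6.821) (0, 0) (46, 0) (46, 22.7671)]  |A|=704.6267
4. ⊥bis P2·P3 via (24.855,9.06): [(42.2336, 22.5094) (24.2924, 15.8448) (25.6063, 0) (46, 0) (46, 22.7671)]  |A|=418.9151
5. ⊥bis P2·P4 via (35.385,10.09): [(34.3266, 19.5722) (24.2924, 15.8448) (25.6063, 0) (36.5112, 0)]  |A|=188.6605
6. ⊥bis P2·P5 via (31.12,6.195): [(35.6356, 7.8445) (34.3266, 19.5722) (24.2924, 15.8448) (25.2698, 4.0579)]  |A|=124.2192
7. canonical 4-gon: [(35.6356, 7.8445) (34.3266, 19.5722) (24.2924, 15.8448) (25.2698, 4.0579)]
8. shoelace: 124.2192

Area of P2's cell: 124.2192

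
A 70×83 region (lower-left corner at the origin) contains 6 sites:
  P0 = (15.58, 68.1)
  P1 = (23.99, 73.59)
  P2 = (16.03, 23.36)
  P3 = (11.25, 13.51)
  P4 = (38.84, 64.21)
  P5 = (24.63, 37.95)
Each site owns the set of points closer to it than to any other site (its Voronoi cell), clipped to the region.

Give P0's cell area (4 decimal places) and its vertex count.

1. box [0,70]×[0,83]: [(0, 0) (70, 0) (70, 83) (0, 83)]
2. ⊥bis P0·P1 via (19.785,70.845): [(0, 0) (66.0322, 0) (11.8503, 83) (0, 83)]  |A|=3232.1236
3. ⊥bis P0·P2 via (15.805,45.73): [(0, 45.571) (36.047, 45.9336) (11.8503, 83) (0, 83)]  |A|=894.2252
4. ⊥bis P0·P3 via (13.415,40.805): [(0, 45.571) (36.047, 45.9336) (11.8503, 83) (0, 83)]  |A|=894.2252
5. ⊥bis P0·P4 via (27.21,66.155): [(0, 45.571) (23.8076, 45.8105) (26.3201, 60.834) (11.8503, 83) (0, 83)]  |A|=802.4401
6. ⊥bis P0·P5 via (20.105,53.025): [(0, 46.9902) (25.2736, 54.5764) (26.3201, 60.834) (11.8503, 83) (0, 83)]  |A|=680.3343
7. canonical 5-gon: [(0, 46.9902) (25.2736, 54.5764) (26.3201, 60.834) (11.8503, 83) (0, 83)]
8. shoelace: 680.3343

Area of P0's cell: 680.3343 (5 vertices)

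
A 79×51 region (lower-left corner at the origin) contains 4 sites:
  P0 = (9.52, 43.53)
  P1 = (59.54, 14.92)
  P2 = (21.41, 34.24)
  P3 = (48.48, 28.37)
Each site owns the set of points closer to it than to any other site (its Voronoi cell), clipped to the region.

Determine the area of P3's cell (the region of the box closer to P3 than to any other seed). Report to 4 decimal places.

Area of P3's cell: 1228.5662

1. box [0,79]×[0,51]: [(0, 0) (79, 0) (79, 51) (0, 51)]
2. ⊥bis P3·P0 via (29,35.95): [(15.0112, 0) (79, 0) (79, 51) (34.8562, 51)]  |A|=2757.3799
3. ⊥bis P3·P1 via (54.01,21.645): [(15.0112, 0) (27.6876, 0) (79, 42.1944) (79, 51) (34.8562, 51)]  |A|=1674.833
4. ⊥bis P3·P2 via (34.945,31.305): [(28.2584, 0.4694) (79, 42.1944) (79, 51) (39.2158, 51)]  |A|=1228.5662
5. canonical 4-gon: [(28.2584, 0.4694) (79, 42.1944) (79, 51) (39.2158, 51)]
6. shoelace: 1228.5662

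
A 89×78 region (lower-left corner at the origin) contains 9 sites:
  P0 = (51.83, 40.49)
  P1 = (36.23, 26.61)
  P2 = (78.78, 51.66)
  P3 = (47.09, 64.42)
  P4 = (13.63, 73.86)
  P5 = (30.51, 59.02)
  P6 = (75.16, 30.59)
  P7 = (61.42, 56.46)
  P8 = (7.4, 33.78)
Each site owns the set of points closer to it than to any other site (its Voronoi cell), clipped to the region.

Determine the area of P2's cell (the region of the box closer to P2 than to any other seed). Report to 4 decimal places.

1. box [0,89]×[0,78]: [(0, 0) (89, 0) (89, 78) (0, 78)]
2. ⊥bis P2·P0 via (65.305,46.075): [(84.4018, 0) (89, 0) (89, 78) (52.073, 78)]  |A|=1619.484
3. ⊥bis P2·P1 via (57.505,39.135): [(84.4018, 0) (89, 0) (89, 78) (52.073, 78)]  |A|=1619.484
4. ⊥bis P2·P3 via (62.935,58.04): [(61.6592, 54.8714) (84.4018, 0) (89, 0) (89, 78) (70.9719, 78)]  |A|=1400.9313
5. ⊥bis P2·P4 via (46.205,62.76): [(61.6592, 54.8714) (84.4018, 0) (89, 0) (89, 78) (70.9719, 78)]  |A|=1400.9313
6. ⊥bis P2·P5 via (54.645,55.34): [(61.6592, 54.8714) (84.4018, 0) (89, 0) (89, 78) (70.9719, 78)]  |A|=1400.9313
7. ⊥bis P2·P6 via (76.97,41.125): [(61.6592, 54.8714) (66.6196, 42.9033) (89, 39.0581) (89, 78) (70.9719, 78)]  |A|=865.2227
8. ⊥bis P2·P7 via (70.1,54.06): [(66.9973, 42.8384) (89, 39.0581) (89, 78) (76.7194, 78)]  |A|=644.3174
9. ⊥bis P2·P8 via (43.09,42.72): [(66.9973, 42.8384) (89, 39.0581) (89, 78) (76.7194, 78)]  |A|=644.3174
10. canonical 4-gon: [(66.9973, 42.8384) (89, 39.0581) (89, 78) (76.7194, 78)]
11. shoelace: 644.3174

Area of P2's cell: 644.3174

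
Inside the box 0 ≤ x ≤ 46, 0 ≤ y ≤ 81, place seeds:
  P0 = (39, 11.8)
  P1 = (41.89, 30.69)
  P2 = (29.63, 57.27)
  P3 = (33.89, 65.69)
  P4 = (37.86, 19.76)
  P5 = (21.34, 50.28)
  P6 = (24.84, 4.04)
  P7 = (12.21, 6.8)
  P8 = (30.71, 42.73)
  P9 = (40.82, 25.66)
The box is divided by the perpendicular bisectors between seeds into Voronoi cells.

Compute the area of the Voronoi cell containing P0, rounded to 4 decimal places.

Area of P0's cell: 218.2569

1. box [0,46]×[0,81]: [(0, 0) (46, 0) (46, 81) (0, 81)]
2. ⊥bis P0·P1 via (40.445,21.245): [(0, 27.4327) (0, 0) (46, 0) (46, 20.3951)]  |A|=1100.0407
3. ⊥bis P0·P2 via (34.315,34.535): [(0, 27.4327) (0, 0) (46, 0) (46, 20.3951)]  |A|=1100.0407
4. ⊥bis P0·P3 via (36.445,38.745): [(0, 27.4327) (0, 0) (46, 0) (46, 20.3951)]  |A|=1100.0407
5. ⊥bis P0·P4 via (38.43,15.78): [(0, 10.2762) (0, 0) (46, 0) (46, 16.8641)]  |A|=624.2281
6. ⊥bis P0·P5 via (30.17,31.04): [(0, 10.2762) (0, 0) (46, 0) (46, 16.8641)]  |A|=624.2281
7. ⊥bis P0·P6 via (31.92,7.92): [(28.3998, 14.3435) (36.2603, 0) (46, 0) (46, 16.8641)]  |A|=218.2569
8. ⊥bis P0·P7 via (25.605,9.3): [(28.3998, 14.3435) (36.2603, 0) (46, 0) (46, 16.8641)]  |A|=218.2569
9. ⊥bis P0·P8 via (34.855,27.265): [(28.3998, 14.3435) (36.2603, 0) (46, 0) (46, 16.8641)]  |A|=218.2569
10. ⊥bis P0·P9 via (39.91,18.73): [(28.3998, 14.3435) (36.2603, 0) (46, 0) (46, 16.8641)]  |A|=218.2569
11. canonical 4-gon: [(28.3998, 14.3435) (36.2603, 0) (46, 0) (46, 16.8641)]
12. shoelace: 218.2569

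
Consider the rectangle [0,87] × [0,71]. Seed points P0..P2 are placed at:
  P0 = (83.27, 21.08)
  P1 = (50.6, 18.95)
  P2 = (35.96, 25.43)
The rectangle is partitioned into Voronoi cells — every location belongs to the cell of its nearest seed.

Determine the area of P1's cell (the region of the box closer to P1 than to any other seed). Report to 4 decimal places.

1. box [0,87]×[0,71]: [(0, 0) (87, 0) (87, 71) (0, 71)]
2. ⊥bis P1·P0 via (66.935,20.015): [(0, 0) (68.2399, 0) (63.6109, 71) (0, 71)]  |A|=4680.7047
3. ⊥bis P1·P2 via (43.28,22.19): [(33.4582, 0) (68.2399, 0) (63.7744, 68.4922)]  |A|=1191.1384
4. canonical 3-gon: [(33.4582, 0) (68.2399, 0) (63.7744, 68.4922)]
5. shoelace: 1191.1384

Area of P1's cell: 1191.1384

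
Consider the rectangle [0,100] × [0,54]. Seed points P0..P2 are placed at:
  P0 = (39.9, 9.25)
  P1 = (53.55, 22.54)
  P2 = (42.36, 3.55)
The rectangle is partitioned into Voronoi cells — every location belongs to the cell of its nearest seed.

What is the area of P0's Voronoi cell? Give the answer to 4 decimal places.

1. box [0,100]×[0,54]: [(0, 0) (100, 0) (100, 54) (0, 54)]
2. ⊥bis P0·P1 via (46.725,15.895): [(0, 0) (62.2008, 0) (9.625, 54) (0, 54)]  |A|=1939.2955
3. ⊥bis P0·P2 via (41.13,6.4): [(0, 0) (26.3007, 0) (51.579, 10.9096) (9.625, 54) (0, 54)]  |A|=1743.4687
4. canonical 5-gon: [(0, 0) (26.3007, 0) (51.579, 10.9096) (9.625, 54) (0, 54)]
5. shoelace: 1743.4687

Area of P0's cell: 1743.4687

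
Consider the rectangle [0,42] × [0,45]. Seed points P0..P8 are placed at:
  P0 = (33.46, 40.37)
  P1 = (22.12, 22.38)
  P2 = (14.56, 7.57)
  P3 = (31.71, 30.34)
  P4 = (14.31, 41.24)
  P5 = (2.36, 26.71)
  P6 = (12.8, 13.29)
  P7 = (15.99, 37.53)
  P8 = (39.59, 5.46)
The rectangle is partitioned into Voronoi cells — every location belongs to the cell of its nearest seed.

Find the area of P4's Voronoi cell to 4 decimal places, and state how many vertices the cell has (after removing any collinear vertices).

1. box [0,42]×[0,45]: [(0, 0) (42, 0) (42, 45) (0, 45)]
2. ⊥bis P4·P0 via (23.885,40.805): [(0, 0) (22.0312, 0) (24.0756, 45) (0, 45)]  |A|=1037.4025
3. ⊥bis P4·P1 via (18.215,31.81): [(0, 24.2671) (23.5772, 34.0305) (24.0756, 45) (0, 45)]  |A|=376.4605
4. ⊥bis P4·P2 via (14.435,24.405): [(0, 24.2978) (0.0755, 24.2984) (23.5772, 34.0305) (24.0756, 45) (0, 45)]  |A|=376.4594
5. ⊥bis P4·P3 via (23.01,35.79): [(0, 24.2978) (0.0755, 24.2984) (21.323, 33.0971) (23.7078, 36.9039) (24.0756, 45) (0, 45)]  |A|=373.2817
6. ⊥bis P4·P5 via (8.335,33.975): [(0, 40.83) (13.3946, 29.8138) (21.323, 33.0971) (23.7078, 36.9039) (24.0756, 45) (0, 45)]  |A|=262.3565
7. ⊥bis P4·P6 via (13.555,27.265): [(0, 40.83) (13.3946, 29.8138) (21.323, 33.0971) (23.7078, 36.9039) (24.0756, 45) (0, 45)]  |A|=262.3565
8. ⊥bis P4·P7 via (15.15,39.385): [(0, 40.83) (6.5127, 35.4738) (24.0026, 43.3937) (24.0756, 45) (0, 45)]  |A|=142.0117
9. ⊥bis P4·P8 via (26.95,23.35): [(0, 40.83) (6.5127, 35.4738) (24.0026, 43.3937) (24.0756, 45) (0, 45)]  |A|=142.0117
10. canonical 5-gon: [(0, 40.83) (6.5127, 35.4738) (24.0026, 43.3937) (24.0756, 45) (0, 45)]
11. shoelace: 142.0117

Area of P4's cell: 142.0117 (5 vertices)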